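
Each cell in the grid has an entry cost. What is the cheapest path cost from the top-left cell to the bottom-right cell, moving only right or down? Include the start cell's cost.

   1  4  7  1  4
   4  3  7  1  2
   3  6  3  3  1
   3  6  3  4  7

24

Path (0,0) (0,1) (0,2) (0,3) (1,3) (1,4) (2,4) (3,4): 1 + 4 + 7 + 1 + 1 + 2 + 1 + 7 = 24.
(Top row then right column would cost 27.)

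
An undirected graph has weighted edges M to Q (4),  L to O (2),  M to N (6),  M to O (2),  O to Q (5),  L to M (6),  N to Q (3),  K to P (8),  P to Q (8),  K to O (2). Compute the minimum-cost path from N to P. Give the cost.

11

Comparing a few candidate routes:
N - Q - O - K - P: 3 + 5 + 2 + 8 = 18
N - Q - P: 3 + 8 = 11
N - M - O - K - P: 6 + 2 + 2 + 8 = 18
Shortest: 11.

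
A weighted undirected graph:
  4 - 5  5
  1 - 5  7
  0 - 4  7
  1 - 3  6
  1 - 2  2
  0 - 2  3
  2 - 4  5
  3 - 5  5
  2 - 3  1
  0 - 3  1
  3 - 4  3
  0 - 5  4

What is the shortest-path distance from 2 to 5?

Checking several routes:
2 - 3 - 4 - 5: 1 + 3 + 5 = 9
2 - 0 - 3 - 5: 3 + 1 + 5 = 9
2 - 3 - 5: 1 + 5 = 6
2 - 0 - 5: 3 + 4 = 7
2 - 3 - 0 - 5: 1 + 1 + 4 = 6
Shortest: 6.

6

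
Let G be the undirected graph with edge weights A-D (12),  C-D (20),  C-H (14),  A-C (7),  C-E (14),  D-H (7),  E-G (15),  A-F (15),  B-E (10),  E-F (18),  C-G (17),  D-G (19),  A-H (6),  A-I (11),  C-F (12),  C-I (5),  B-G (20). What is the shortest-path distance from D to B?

39

Some routes from D to B:
D - G - E - B: 19 + 15 + 10 = 44
D - G - B: 19 + 20 = 39
D - A - C - E - B: 12 + 7 + 14 + 10 = 43
Best route has total 39.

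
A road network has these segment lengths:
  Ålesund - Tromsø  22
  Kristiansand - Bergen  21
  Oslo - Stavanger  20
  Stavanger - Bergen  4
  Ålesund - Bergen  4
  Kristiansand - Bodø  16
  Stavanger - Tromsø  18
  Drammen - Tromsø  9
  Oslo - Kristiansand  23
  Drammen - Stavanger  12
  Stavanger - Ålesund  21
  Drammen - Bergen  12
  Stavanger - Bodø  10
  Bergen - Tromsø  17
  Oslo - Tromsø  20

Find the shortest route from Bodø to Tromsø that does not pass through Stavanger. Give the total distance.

54

Comparing a few candidate routes:
Bodø -> Kristiansand -> Bergen -> Tromsø: 16 + 21 + 17 = 54
Bodø -> Kristiansand -> Bergen -> Drammen -> Tromsø: 16 + 21 + 12 + 9 = 58
Bodø -> Kristiansand -> Oslo -> Tromsø: 16 + 23 + 20 = 59
Shortest: 54.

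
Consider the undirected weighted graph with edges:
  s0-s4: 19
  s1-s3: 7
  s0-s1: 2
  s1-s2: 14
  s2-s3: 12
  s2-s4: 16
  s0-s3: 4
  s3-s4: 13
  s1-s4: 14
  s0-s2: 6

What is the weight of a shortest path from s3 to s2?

A few of the s3→s2 routes:
s3-s0-s1-s2: 4 + 2 + 14 = 20
s3-s0-s2: 4 + 6 = 10
s3-s1-s2: 7 + 14 = 21
s3-s1-s0-s2: 7 + 2 + 6 = 15
s3-s2: 12
The minimum is 10.

10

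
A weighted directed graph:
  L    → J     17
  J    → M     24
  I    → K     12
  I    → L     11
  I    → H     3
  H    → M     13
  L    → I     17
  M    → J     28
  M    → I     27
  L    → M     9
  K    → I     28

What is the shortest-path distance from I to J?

Paths from I to J:
I → L → J: 11 + 17 = 28
I → L → M → J: 11 + 9 + 28 = 48
I → H → M → J: 3 + 13 + 28 = 44
Best route has total 28.

28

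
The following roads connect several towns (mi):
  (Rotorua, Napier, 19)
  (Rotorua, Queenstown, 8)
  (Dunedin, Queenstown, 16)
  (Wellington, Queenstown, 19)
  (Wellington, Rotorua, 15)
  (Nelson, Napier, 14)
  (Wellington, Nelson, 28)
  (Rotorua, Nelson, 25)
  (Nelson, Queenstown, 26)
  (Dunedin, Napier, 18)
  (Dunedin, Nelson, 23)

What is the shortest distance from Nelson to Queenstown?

26

Some routes from Nelson to Queenstown:
Nelson→Wellington→Queenstown: 28 + 19 = 47
Nelson→Napier→Rotorua→Queenstown: 14 + 19 + 8 = 41
Nelson→Queenstown: 26
Nelson→Rotorua→Queenstown: 25 + 8 = 33
Nelson→Dunedin→Queenstown: 23 + 16 = 39
Best route has total 26 mi.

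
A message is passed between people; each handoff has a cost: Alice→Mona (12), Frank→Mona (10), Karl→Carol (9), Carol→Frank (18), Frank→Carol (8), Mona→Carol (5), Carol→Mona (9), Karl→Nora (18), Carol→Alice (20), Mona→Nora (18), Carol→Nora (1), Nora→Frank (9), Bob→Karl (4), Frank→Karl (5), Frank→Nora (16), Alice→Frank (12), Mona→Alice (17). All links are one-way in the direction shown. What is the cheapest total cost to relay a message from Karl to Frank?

Checking several routes:
Karl -> Carol -> Frank: 9 + 18 = 27
Karl -> Carol -> Nora -> Frank: 9 + 1 + 9 = 19
Karl -> Carol -> Alice -> Frank: 9 + 20 + 12 = 41
Karl -> Nora -> Frank: 18 + 9 = 27
The minimum is 19.

19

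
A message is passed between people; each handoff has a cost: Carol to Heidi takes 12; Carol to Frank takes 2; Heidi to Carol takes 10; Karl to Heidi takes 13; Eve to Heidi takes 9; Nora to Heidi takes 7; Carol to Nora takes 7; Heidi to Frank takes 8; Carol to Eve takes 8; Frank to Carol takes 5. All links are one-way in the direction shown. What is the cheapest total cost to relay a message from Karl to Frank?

21

Routes from Karl to Frank:
Karl -> Heidi -> Carol -> Frank: 13 + 10 + 2 = 25
Karl -> Heidi -> Frank: 13 + 8 = 21
Shortest: 21.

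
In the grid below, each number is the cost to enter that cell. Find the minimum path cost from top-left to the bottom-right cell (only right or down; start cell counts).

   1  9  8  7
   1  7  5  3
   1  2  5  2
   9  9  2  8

20

One optimal route is r0c0 r1c0 r2c0 r2c1 r2c2 r2c3 r3c3.
Its cost is 1 + 1 + 1 + 2 + 5 + 2 + 8 = 20.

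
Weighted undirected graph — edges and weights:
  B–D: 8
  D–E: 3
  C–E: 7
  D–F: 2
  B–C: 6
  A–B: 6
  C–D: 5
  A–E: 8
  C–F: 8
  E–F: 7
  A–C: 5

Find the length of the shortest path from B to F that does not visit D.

14

Comparing a few candidate routes:
B-C-E-F: 6 + 7 + 7 = 20
B-A-E-F: 6 + 8 + 7 = 21
B-C-F: 6 + 8 = 14
B-A-C-F: 6 + 5 + 8 = 19
Best route has total 14.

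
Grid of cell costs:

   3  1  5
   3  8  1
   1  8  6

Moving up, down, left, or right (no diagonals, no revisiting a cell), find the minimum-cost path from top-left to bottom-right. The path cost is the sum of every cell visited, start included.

Cheapest: (0,0) → (0,1) → (0,2) → (1,2) → (2,2)
  3 + 1 + 5 + 1 + 6 = 16

16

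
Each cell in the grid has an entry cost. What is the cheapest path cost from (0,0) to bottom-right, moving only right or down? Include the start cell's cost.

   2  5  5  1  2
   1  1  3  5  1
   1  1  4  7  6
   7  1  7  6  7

Best path: [0,0]→[1,0]→[1,1]→[1,2]→[1,3]→[1,4]→[2,4]→[3,4]
Cost: 2 + 1 + 1 + 3 + 5 + 1 + 6 + 7 = 26
(Top row then right column would cost 29.)

26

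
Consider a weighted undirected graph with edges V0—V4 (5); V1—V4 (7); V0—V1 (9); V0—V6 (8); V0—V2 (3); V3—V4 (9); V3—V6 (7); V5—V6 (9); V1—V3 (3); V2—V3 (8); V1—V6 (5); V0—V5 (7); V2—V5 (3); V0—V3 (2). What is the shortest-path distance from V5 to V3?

A few of the V5→V3 routes:
V5 - V6 - V3: 9 + 7 = 16
V5 - V0 - V3: 7 + 2 = 9
V5 - V2 - V3: 3 + 8 = 11
V5 - V2 - V0 - V3: 3 + 3 + 2 = 8
Best route has total 8.

8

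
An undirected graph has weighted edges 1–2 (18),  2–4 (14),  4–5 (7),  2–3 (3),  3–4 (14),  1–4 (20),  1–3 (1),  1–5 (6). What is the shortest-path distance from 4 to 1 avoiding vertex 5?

15

Routes from 4 to 1 avoiding 5:
4 - 2 - 1: 14 + 18 = 32
4 - 2 - 3 - 1: 14 + 3 + 1 = 18
4 - 3 - 1: 14 + 1 = 15
4 - 3 - 2 - 1: 14 + 3 + 18 = 35
4 - 1: 20
Shortest: 15.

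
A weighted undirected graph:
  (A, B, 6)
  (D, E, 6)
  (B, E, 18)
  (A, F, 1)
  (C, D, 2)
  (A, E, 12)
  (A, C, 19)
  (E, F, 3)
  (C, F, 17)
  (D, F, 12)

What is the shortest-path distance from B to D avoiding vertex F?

24

Paths from B to D avoiding F:
B-E-A-C-D: 18 + 12 + 19 + 2 = 51
B-A-C-D: 6 + 19 + 2 = 27
B-A-E-D: 6 + 12 + 6 = 24
B-E-D: 18 + 6 = 24
The minimum is 24.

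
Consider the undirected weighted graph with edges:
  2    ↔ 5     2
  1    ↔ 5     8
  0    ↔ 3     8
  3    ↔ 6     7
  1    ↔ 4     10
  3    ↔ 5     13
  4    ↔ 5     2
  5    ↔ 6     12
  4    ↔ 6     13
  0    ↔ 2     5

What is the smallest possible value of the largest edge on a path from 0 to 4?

Comparing a few candidate routes:
0→3→6→5→1→4: max(8, 7, 12, 8, 10) = 12
0→3→6→4: max(8, 7, 13) = 13
0→2→5→1→4: max(5, 2, 8, 10) = 10
0→3→6→5→4: max(8, 7, 12, 2) = 12
0→2→5→4: max(5, 2, 2) = 5
The minimum achievable maximum is 5.

5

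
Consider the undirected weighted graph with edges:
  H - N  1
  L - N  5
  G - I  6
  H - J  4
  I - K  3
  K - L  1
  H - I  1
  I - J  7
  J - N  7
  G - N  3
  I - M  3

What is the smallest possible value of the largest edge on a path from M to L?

A few of the M→L routes:
M -> I -> K -> L: max(3, 3, 1) = 3
M -> I -> J -> N -> L: max(3, 7, 7, 5) = 7
M -> I -> G -> N -> L: max(3, 6, 3, 5) = 6
M -> I -> H -> N -> L: max(3, 1, 1, 5) = 5
Best route has worst link 3.

3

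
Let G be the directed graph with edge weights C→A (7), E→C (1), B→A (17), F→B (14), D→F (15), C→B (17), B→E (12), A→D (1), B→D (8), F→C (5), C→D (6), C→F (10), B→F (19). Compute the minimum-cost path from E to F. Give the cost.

Paths from E to F:
E-C-B-A-D-F: 1 + 17 + 17 + 1 + 15 = 51
E-C-A-D-F: 1 + 7 + 1 + 15 = 24
E-C-B-D-F: 1 + 17 + 8 + 15 = 41
E-C-B-F: 1 + 17 + 19 = 37
E-C-F: 1 + 10 = 11
E-C-D-F: 1 + 6 + 15 = 22
Shortest: 11.

11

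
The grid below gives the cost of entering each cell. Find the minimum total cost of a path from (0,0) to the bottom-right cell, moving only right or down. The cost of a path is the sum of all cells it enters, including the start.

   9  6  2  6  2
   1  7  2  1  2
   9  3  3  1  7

28

Take r0c0 -> r0c1 -> r0c2 -> r1c2 -> r1c3 -> r2c3 -> r2c4 for a total of 9 + 6 + 2 + 2 + 1 + 1 + 7 = 28.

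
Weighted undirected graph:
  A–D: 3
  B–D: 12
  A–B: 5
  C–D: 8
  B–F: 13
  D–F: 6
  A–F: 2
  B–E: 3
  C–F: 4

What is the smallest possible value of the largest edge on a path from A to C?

4

Comparing a few candidate routes:
A-D-C: max(3, 8) = 8
A-D-F-C: max(3, 6, 4) = 6
A-F-C: max(2, 4) = 4
Smallest bottleneck: 4.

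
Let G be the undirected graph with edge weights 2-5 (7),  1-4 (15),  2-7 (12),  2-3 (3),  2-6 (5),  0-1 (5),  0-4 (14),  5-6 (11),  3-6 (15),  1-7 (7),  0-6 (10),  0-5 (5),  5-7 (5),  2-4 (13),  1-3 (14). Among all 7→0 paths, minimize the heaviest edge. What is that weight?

5

A few of the 7→0 routes:
7 -> 1 -> 0: max(7, 5) = 7
7 -> 5 -> 2 -> 6 -> 0: max(5, 7, 5, 10) = 10
7 -> 5 -> 6 -> 0: max(5, 11, 10) = 11
7 -> 5 -> 0: max(5, 5) = 5
7 -> 2 -> 6 -> 5 -> 0: max(12, 5, 11, 5) = 12
7 -> 2 -> 6 -> 0: max(12, 5, 10) = 12
The minimum achievable maximum is 5.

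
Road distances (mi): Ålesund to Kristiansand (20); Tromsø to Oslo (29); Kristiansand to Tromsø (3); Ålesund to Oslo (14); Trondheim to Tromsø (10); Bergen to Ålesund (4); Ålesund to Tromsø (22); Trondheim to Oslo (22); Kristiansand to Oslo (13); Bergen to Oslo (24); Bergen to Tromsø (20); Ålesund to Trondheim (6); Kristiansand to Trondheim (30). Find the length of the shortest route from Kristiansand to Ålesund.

Some routes from Kristiansand to Ålesund:
Kristiansand-Tromsø-Trondheim-Ålesund: 3 + 10 + 6 = 19
Kristiansand-Tromsø-Ålesund: 3 + 22 = 25
Kristiansand-Ålesund: 20
Shortest: 19 mi.

19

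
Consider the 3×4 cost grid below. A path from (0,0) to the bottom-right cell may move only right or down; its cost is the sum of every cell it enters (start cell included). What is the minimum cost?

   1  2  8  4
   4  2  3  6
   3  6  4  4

One optimal route is [0,0] -> [0,1] -> [1,1] -> [1,2] -> [2,2] -> [2,3].
Its cost is 1 + 2 + 2 + 3 + 4 + 4 = 16.
For comparison, the top-then-right route costs 25.

16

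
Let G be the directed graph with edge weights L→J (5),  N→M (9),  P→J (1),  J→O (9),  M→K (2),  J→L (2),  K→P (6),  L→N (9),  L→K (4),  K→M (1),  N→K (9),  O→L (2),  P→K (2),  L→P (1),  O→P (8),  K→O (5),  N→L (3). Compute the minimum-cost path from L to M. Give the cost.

4

Candidate routes:
L - J - O - P - K - M: 5 + 9 + 8 + 2 + 1 = 25
L - K - M: 4 + 1 = 5
L - N - M: 9 + 9 = 18
L - N - K - M: 9 + 9 + 1 = 19
L - P - K - M: 1 + 2 + 1 = 4
The minimum is 4.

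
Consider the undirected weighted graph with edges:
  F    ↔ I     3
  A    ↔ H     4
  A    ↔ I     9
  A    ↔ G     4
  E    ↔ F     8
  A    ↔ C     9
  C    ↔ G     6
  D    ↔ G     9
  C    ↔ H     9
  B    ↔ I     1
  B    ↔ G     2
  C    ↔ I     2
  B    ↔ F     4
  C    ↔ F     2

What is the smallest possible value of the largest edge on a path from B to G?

2

A few of the B→G routes:
B → I → C → G: max(1, 2, 6) = 6
B → I → F → C → G: max(1, 3, 2, 6) = 6
B → G: max(2) = 2
B → F → C → G: max(4, 2, 6) = 6
B → F → I → C → G: max(4, 3, 2, 6) = 6
The minimum achievable maximum is 2.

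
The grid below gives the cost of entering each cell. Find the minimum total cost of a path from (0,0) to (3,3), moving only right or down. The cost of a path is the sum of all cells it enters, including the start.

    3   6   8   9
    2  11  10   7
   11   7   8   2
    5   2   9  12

One optimal route is r0c0 -> r1c0 -> r2c0 -> r3c0 -> r3c1 -> r3c2 -> r3c3.
Its cost is 3 + 2 + 11 + 5 + 2 + 9 + 12 = 44.
(Top row then right column would cost 47.)

44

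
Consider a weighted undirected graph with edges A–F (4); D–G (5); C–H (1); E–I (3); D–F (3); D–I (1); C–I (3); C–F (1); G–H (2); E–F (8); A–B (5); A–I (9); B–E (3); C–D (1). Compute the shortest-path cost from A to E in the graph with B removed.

10

Some routes from A to E avoiding B:
A -> F -> C -> D -> I -> E: 4 + 1 + 1 + 1 + 3 = 10
A -> F -> C -> I -> E: 4 + 1 + 3 + 3 = 11
A -> F -> D -> I -> E: 4 + 3 + 1 + 3 = 11
Shortest: 10.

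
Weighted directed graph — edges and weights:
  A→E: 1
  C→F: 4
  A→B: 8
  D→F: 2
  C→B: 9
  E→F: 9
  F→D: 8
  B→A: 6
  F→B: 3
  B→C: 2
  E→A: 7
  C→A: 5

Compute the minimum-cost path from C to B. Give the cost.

A few of the C→B routes:
C→A→B: 5 + 8 = 13
C→B: 9
C→F→B: 4 + 3 = 7
The minimum is 7.

7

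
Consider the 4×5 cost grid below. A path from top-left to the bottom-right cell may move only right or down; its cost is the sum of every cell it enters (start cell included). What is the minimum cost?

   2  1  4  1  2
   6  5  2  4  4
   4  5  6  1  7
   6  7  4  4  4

21

Take (0,0)→(0,1)→(0,2)→(0,3)→(1,3)→(2,3)→(3,3)→(3,4) for a total of 2 + 1 + 4 + 1 + 4 + 1 + 4 + 4 = 21.
(Top row then right column would cost 25.)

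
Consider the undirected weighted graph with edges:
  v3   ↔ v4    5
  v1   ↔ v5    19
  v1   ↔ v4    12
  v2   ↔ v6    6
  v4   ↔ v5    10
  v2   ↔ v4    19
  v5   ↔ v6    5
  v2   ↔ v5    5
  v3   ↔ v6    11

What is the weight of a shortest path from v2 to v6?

Some routes from v2 to v6:
v2-v6: 6
v2-v5-v4-v3-v6: 5 + 10 + 5 + 11 = 31
v2-v5-v6: 5 + 5 = 10
Best route has total 6.

6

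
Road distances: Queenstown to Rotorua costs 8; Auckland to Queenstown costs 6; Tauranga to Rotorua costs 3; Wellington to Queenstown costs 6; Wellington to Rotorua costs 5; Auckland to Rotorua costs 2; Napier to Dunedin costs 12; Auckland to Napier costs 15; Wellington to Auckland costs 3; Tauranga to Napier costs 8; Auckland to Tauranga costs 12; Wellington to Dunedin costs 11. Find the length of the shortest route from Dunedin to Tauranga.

A few of the Dunedin→Tauranga routes:
Dunedin-Wellington-Rotorua-Tauranga: 11 + 5 + 3 = 19
Dunedin-Napier-Tauranga: 12 + 8 = 20
Dunedin-Wellington-Queenstown-Rotorua-Tauranga: 11 + 6 + 8 + 3 = 28
Dunedin-Wellington-Auckland-Tauranga: 11 + 3 + 12 = 26
Dunedin-Wellington-Auckland-Rotorua-Tauranga: 11 + 3 + 2 + 3 = 19
Dunedin-Wellington-Queenstown-Auckland-Rotorua-Tauranga: 11 + 6 + 6 + 2 + 3 = 28
Shortest: 19.

19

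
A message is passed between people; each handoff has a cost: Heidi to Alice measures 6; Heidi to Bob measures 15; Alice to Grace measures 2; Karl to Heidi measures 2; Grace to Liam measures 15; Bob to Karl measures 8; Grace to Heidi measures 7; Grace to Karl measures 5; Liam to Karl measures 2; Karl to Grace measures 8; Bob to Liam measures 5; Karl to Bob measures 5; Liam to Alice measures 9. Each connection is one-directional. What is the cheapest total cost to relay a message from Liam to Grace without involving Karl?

11

Paths from Liam to Grace avoiding Karl:
Liam - Alice - Grace: 9 + 2 = 11
Shortest: 11.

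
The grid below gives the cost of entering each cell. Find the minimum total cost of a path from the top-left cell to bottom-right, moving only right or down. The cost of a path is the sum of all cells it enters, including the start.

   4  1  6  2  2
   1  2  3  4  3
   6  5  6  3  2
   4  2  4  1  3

21

One optimal route is [0,0] → [0,1] → [1,1] → [1,2] → [1,3] → [2,3] → [3,3] → [3,4].
Its cost is 4 + 1 + 2 + 3 + 4 + 3 + 1 + 3 = 21.
For comparison, the top-then-right route costs 23.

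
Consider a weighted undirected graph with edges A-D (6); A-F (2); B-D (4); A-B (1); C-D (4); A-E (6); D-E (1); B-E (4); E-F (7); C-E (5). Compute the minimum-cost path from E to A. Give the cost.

Checking several routes:
E -> D -> B -> A: 1 + 4 + 1 = 6
E -> B -> A: 4 + 1 = 5
E -> A: 6
The minimum is 5.

5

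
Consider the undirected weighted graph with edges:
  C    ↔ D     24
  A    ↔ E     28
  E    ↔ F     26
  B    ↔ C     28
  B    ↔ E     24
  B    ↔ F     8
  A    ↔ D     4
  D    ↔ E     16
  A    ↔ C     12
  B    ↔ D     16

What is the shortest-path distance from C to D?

Comparing a few candidate routes:
C→B→D: 28 + 16 = 44
C→D: 24
C→A→D: 12 + 4 = 16
The minimum is 16.

16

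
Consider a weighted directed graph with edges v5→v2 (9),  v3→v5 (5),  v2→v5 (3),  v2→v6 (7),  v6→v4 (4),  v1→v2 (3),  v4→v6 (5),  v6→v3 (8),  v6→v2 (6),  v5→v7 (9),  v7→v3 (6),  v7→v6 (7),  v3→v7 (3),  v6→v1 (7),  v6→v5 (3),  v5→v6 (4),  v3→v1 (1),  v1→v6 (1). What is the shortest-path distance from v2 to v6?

Paths from v2 to v6:
v2 - v6: 7
v2 - v5 - v7 - v3 - v1 - v6: 3 + 9 + 6 + 1 + 1 = 20
v2 - v5 - v6: 3 + 4 = 7
v2 - v5 - v7 - v6: 3 + 9 + 7 = 19
Best route has total 7.

7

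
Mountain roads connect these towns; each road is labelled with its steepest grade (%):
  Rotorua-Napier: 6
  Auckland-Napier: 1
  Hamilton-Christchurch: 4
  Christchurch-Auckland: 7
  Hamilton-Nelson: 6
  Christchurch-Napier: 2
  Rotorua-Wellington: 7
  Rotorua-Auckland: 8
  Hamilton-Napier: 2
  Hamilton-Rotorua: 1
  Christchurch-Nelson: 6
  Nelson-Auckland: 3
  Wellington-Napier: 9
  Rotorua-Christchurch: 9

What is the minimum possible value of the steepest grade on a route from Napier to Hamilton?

Some routes from Napier to Hamilton:
Napier → Christchurch → Hamilton: max(2, 4) = 4
Napier → Rotorua → Hamilton: max(6, 1) = 6
Napier → Hamilton: max(2) = 2
Smallest bottleneck: 2%.

2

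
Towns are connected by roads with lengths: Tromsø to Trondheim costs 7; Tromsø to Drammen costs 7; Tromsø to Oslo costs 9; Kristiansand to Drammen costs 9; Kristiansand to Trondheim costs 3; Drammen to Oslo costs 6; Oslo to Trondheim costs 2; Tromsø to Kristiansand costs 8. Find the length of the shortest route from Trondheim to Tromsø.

A few of the Trondheim→Tromsø routes:
Trondheim - Kristiansand - Tromsø: 3 + 8 = 11
Trondheim - Oslo - Tromsø: 2 + 9 = 11
Trondheim - Kristiansand - Drammen - Tromsø: 3 + 9 + 7 = 19
Trondheim - Oslo - Drammen - Kristiansand - Tromsø: 2 + 6 + 9 + 8 = 25
Trondheim - Oslo - Drammen - Tromsø: 2 + 6 + 7 = 15
Trondheim - Tromsø: 7
Shortest: 7.

7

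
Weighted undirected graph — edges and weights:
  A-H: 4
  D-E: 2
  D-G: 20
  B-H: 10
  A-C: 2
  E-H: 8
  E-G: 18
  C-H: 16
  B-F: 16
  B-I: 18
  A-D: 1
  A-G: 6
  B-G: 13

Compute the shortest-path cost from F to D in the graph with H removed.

Paths from F to D avoiding H:
F - B - G - A - D: 16 + 13 + 6 + 1 = 36
F - B - G - E - D: 16 + 13 + 18 + 2 = 49
F - B - G - D: 16 + 13 + 20 = 49
The minimum is 36.

36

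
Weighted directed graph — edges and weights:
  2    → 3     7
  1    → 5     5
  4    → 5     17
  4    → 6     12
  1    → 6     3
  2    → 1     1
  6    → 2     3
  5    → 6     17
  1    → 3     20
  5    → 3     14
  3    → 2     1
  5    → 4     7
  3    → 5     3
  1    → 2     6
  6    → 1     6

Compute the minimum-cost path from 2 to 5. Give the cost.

Paths from 2 to 5:
2→3→5: 7 + 3 = 10
2→1→3→5: 1 + 20 + 3 = 24
2→1→5: 1 + 5 = 6
Shortest: 6.

6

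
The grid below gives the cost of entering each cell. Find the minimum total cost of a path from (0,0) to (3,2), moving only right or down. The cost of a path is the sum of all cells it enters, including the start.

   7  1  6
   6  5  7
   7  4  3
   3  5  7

Cheapest: (0,0) → (0,1) → (1,1) → (2,1) → (2,2) → (3,2)
  7 + 1 + 5 + 4 + 3 + 7 = 27
(Top row then right column would cost 31.)

27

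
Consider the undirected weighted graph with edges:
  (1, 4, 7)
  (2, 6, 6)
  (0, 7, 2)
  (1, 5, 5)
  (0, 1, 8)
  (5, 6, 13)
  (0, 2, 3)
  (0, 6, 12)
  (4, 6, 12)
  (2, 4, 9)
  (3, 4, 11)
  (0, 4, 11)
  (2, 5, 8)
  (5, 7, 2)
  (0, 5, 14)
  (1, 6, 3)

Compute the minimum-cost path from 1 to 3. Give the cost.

Comparing a few candidate routes:
1 -> 0 -> 2 -> 4 -> 3: 8 + 3 + 9 + 11 = 31
1 -> 5 -> 7 -> 0 -> 4 -> 3: 5 + 2 + 2 + 11 + 11 = 31
1 -> 6 -> 2 -> 4 -> 3: 3 + 6 + 9 + 11 = 29
1 -> 0 -> 4 -> 3: 8 + 11 + 11 = 30
1 -> 6 -> 4 -> 3: 3 + 12 + 11 = 26
1 -> 4 -> 3: 7 + 11 = 18
Best route has total 18.

18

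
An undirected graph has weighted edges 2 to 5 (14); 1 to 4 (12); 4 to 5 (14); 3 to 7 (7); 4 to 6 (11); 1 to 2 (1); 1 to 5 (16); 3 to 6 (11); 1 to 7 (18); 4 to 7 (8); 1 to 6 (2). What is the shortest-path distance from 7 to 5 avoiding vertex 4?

33

Paths from 7 to 5 avoiding 4:
7-3-6-1-2-5: 7 + 11 + 2 + 1 + 14 = 35
7-1-5: 18 + 16 = 34
7-1-2-5: 18 + 1 + 14 = 33
7-3-6-1-5: 7 + 11 + 2 + 16 = 36
Shortest: 33.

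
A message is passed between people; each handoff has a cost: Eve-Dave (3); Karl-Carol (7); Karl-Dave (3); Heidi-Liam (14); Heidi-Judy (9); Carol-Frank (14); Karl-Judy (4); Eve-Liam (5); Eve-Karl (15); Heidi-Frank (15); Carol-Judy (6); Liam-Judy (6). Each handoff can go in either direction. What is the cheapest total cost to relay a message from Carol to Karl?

Some routes from Carol to Karl:
Carol → Judy → Liam → Eve → Dave → Karl: 6 + 6 + 5 + 3 + 3 = 23
Carol → Judy → Liam → Eve → Karl: 6 + 6 + 5 + 15 = 32
Carol → Karl: 7
Carol → Judy → Karl: 6 + 4 = 10
Shortest: 7.

7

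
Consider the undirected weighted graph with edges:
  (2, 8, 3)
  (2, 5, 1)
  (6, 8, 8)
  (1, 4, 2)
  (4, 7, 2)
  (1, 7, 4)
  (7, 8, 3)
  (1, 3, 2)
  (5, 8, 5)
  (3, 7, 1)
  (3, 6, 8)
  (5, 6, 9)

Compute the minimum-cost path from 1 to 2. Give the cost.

Checking several routes:
1 -> 3 -> 7 -> 8 -> 2: 2 + 1 + 3 + 3 = 9
1 -> 7 -> 8 -> 2: 4 + 3 + 3 = 10
1 -> 3 -> 7 -> 8 -> 5 -> 2: 2 + 1 + 3 + 5 + 1 = 12
1 -> 4 -> 7 -> 8 -> 2: 2 + 2 + 3 + 3 = 10
The minimum is 9.

9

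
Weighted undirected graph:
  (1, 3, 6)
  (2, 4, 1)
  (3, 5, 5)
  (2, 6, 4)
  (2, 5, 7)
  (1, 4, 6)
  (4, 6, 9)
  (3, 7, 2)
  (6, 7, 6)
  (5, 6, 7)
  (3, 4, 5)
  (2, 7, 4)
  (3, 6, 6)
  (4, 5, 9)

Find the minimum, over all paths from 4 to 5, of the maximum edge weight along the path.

Some routes from 4 to 5:
4 - 2 - 6 - 7 - 3 - 5: max(1, 4, 6, 2, 5) = 6
4 - 3 - 5: max(5, 5) = 5
4 - 2 - 6 - 3 - 5: max(1, 4, 6, 5) = 6
4 - 1 - 3 - 5: max(6, 6, 5) = 6
4 - 2 - 7 - 3 - 5: max(1, 4, 2, 5) = 5
4 - 2 - 7 - 6 - 3 - 5: max(1, 4, 6, 6, 5) = 6
Best route has worst link 5.

5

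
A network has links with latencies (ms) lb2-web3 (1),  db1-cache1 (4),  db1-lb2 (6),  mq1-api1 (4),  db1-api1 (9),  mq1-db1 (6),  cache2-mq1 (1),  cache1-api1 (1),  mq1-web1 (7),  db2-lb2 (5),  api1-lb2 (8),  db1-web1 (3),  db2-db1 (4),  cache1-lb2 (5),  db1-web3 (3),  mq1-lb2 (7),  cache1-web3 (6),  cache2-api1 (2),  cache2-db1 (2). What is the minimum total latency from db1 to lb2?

Checking several routes:
db1 → web3 → lb2: 3 + 1 = 4
db1 → db2 → lb2: 4 + 5 = 9
db1 → lb2: 6
Shortest: 4 ms.

4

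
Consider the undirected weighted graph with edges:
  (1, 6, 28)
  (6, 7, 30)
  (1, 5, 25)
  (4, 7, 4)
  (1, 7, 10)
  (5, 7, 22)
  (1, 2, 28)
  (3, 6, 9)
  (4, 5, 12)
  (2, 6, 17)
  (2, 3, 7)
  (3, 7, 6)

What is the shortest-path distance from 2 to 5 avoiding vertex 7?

53

Routes from 2 to 5 avoiding 7:
2→6→1→5: 17 + 28 + 25 = 70
2→3→6→1→5: 7 + 9 + 28 + 25 = 69
2→1→5: 28 + 25 = 53
The minimum is 53.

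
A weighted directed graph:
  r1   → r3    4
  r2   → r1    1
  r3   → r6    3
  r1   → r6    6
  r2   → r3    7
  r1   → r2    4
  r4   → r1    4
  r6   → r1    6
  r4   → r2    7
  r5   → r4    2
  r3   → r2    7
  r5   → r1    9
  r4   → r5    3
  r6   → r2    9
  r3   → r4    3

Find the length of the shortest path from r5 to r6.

12

Comparing a few candidate routes:
r5→r1→r6: 9 + 6 = 15
r5→r4→r1→r3→r6: 2 + 4 + 4 + 3 = 13
r5→r1→r3→r6: 9 + 4 + 3 = 16
r5→r4→r2→r1→r3→r6: 2 + 7 + 1 + 4 + 3 = 17
r5→r4→r1→r6: 2 + 4 + 6 = 12
r5→r4→r2→r1→r6: 2 + 7 + 1 + 6 = 16
Best route has total 12.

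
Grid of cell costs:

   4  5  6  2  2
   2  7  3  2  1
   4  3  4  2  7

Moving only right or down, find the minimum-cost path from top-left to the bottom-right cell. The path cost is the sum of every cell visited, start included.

Cheapest: r0c0 -> r1c0 -> r1c1 -> r1c2 -> r1c3 -> r1c4 -> r2c4
  4 + 2 + 7 + 3 + 2 + 1 + 7 = 26
For comparison, the top-then-right route costs 27.

26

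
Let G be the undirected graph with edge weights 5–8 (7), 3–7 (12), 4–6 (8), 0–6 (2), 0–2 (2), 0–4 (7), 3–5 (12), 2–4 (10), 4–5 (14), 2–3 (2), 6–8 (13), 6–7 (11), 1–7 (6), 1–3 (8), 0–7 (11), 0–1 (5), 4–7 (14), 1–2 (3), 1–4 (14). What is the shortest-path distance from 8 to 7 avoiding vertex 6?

30

Some routes from 8 to 7 avoiding 6:
8-5-3-2-0-1-7: 7 + 12 + 2 + 2 + 5 + 6 = 34
8-5-4-7: 7 + 14 + 14 = 35
8-5-3-2-0-7: 7 + 12 + 2 + 2 + 11 = 34
8-5-3-2-1-7: 7 + 12 + 2 + 3 + 6 = 30
8-5-3-7: 7 + 12 + 12 = 31
8-5-3-1-7: 7 + 12 + 8 + 6 = 33
The minimum is 30.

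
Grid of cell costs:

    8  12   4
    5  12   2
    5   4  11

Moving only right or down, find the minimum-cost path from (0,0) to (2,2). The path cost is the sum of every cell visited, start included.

Path (0,0) (1,0) (2,0) (2,1) (2,2): 8 + 5 + 5 + 4 + 11 = 33.
(Top row then right column would cost 37.)

33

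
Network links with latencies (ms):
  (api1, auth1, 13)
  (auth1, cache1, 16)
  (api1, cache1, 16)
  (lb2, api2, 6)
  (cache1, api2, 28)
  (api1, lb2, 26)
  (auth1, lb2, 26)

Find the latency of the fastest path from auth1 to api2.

A few of the auth1→api2 routes:
auth1→api1→cache1→api2: 13 + 16 + 28 = 57
auth1→cache1→api2: 16 + 28 = 44
auth1→lb2→api2: 26 + 6 = 32
auth1→api1→lb2→api2: 13 + 26 + 6 = 45
The minimum is 32 ms.

32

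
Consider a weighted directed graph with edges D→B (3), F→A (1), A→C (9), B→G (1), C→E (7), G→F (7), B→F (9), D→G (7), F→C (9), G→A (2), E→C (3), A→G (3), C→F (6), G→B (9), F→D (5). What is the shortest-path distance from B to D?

13

Paths from B to D:
B-F-D: 9 + 5 = 14
B-G-A-C-F-D: 1 + 2 + 9 + 6 + 5 = 23
B-G-F-D: 1 + 7 + 5 = 13
Shortest: 13.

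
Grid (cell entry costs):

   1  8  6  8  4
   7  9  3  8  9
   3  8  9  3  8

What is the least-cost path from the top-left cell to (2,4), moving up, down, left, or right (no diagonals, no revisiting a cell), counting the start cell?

One optimal route is [0,0] → [0,1] → [0,2] → [1,2] → [1,3] → [2,3] → [2,4].
Its cost is 1 + 8 + 6 + 3 + 8 + 3 + 8 = 37.

37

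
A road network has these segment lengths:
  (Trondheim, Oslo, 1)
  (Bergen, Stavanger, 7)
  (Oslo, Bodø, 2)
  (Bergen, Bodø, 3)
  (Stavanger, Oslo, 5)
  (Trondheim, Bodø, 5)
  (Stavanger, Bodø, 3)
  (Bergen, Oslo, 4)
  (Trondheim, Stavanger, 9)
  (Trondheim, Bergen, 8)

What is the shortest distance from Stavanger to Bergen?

Checking several routes:
Stavanger -> Bergen: 7
Stavanger -> Bodø -> Oslo -> Bergen: 3 + 2 + 4 = 9
Stavanger -> Bodø -> Bergen: 3 + 3 = 6
The minimum is 6.

6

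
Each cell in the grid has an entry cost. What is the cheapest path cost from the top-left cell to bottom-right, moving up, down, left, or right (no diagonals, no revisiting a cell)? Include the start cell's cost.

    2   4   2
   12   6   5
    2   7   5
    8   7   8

26

Best path: [0,0] → [0,1] → [0,2] → [1,2] → [2,2] → [3,2]
Cost: 2 + 4 + 2 + 5 + 5 + 8 = 26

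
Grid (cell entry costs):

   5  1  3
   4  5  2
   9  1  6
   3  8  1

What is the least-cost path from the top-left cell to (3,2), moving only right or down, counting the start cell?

18

One optimal route is (0,0) -> (0,1) -> (0,2) -> (1,2) -> (2,2) -> (3,2).
Its cost is 5 + 1 + 3 + 2 + 6 + 1 = 18.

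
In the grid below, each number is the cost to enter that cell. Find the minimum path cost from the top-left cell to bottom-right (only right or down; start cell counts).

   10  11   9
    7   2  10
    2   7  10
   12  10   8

Cheapest: r0c0 → r1c0 → r1c1 → r2c1 → r2c2 → r3c2
  10 + 7 + 2 + 7 + 10 + 8 = 44
(Top row then right column would cost 58.)

44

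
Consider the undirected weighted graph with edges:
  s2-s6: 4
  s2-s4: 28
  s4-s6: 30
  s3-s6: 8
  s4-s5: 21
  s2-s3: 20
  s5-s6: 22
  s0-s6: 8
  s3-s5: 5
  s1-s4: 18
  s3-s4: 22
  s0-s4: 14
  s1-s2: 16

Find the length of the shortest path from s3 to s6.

8

Some routes from s3 to s6:
s3-s4-s0-s6: 22 + 14 + 8 = 44
s3-s6: 8
s3-s2-s6: 20 + 4 = 24
s3-s5-s6: 5 + 22 = 27
s3-s5-s4-s0-s6: 5 + 21 + 14 + 8 = 48
s3-s4-s6: 22 + 30 = 52
The minimum is 8.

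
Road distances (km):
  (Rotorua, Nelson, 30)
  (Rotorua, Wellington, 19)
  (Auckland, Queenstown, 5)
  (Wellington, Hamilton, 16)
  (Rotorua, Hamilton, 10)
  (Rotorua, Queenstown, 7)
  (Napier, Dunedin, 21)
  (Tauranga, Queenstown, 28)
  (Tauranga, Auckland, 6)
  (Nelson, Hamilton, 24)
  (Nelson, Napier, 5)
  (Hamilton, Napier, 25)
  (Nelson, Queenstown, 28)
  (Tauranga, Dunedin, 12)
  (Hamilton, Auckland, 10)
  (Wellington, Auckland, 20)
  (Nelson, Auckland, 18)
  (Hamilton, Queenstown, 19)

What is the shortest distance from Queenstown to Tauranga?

Checking several routes:
Queenstown→Rotorua→Hamilton→Auckland→Tauranga: 7 + 10 + 10 + 6 = 33
Queenstown→Auckland→Tauranga: 5 + 6 = 11
Queenstown→Tauranga: 28
The minimum is 11 km.

11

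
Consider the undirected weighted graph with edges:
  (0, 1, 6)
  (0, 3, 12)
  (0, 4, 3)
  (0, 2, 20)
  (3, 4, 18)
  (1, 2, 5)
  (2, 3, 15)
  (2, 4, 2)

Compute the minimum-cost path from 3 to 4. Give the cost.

15

Comparing a few candidate routes:
3 → 0 → 4: 12 + 3 = 15
3 → 0 → 1 → 2 → 4: 12 + 6 + 5 + 2 = 25
3 → 2 → 4: 15 + 2 = 17
3 → 2 → 1 → 0 → 4: 15 + 5 + 6 + 3 = 29
3 → 0 → 2 → 4: 12 + 20 + 2 = 34
3 → 4: 18
The minimum is 15.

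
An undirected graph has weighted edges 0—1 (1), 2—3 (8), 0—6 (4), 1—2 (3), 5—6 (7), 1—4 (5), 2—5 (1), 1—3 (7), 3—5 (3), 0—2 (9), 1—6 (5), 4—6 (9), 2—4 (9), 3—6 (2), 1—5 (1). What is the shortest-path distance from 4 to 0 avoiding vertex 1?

Comparing a few candidate routes:
4-2-5-6-0: 9 + 1 + 7 + 4 = 21
4-2-0: 9 + 9 = 18
4-6-0: 9 + 4 = 13
4-2-5-3-6-0: 9 + 1 + 3 + 2 + 4 = 19
The minimum is 13.

13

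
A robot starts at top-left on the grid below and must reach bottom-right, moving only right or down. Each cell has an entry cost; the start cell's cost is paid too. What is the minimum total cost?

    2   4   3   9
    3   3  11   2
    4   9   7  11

31

Best path: [0,0]→[0,1]→[0,2]→[0,3]→[1,3]→[2,3]
Cost: 2 + 4 + 3 + 9 + 2 + 11 = 31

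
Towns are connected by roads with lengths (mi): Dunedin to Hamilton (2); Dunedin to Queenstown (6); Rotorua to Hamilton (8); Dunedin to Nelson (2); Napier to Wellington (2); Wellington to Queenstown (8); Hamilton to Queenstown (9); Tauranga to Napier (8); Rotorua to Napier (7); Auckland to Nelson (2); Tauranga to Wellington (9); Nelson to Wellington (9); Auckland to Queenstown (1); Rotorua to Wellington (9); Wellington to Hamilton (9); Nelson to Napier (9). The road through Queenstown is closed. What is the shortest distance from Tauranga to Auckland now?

19

Some routes from Tauranga to Auckland avoiding Queenstown:
Tauranga→Napier→Nelson→Auckland: 8 + 9 + 2 = 19
Tauranga→Wellington→Nelson→Auckland: 9 + 9 + 2 = 20
Tauranga→Napier→Wellington→Nelson→Auckland: 8 + 2 + 9 + 2 = 21
Best route has total 19 mi.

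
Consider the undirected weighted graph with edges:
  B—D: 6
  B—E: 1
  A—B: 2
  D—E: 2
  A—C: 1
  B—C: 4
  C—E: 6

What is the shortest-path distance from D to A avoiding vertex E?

Routes from D to A avoiding E:
D → B → C → A: 6 + 4 + 1 = 11
D → B → A: 6 + 2 = 8
Best route has total 8.

8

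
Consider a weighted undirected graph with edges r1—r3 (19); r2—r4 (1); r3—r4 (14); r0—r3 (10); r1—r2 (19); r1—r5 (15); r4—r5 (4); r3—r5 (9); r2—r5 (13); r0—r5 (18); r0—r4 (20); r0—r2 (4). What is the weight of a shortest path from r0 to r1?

A few of the r0→r1 routes:
r0-r3-r1: 10 + 19 = 29
r0-r2-r1: 4 + 19 = 23
r0-r2-r4-r5-r1: 4 + 1 + 4 + 15 = 24
Shortest: 23.

23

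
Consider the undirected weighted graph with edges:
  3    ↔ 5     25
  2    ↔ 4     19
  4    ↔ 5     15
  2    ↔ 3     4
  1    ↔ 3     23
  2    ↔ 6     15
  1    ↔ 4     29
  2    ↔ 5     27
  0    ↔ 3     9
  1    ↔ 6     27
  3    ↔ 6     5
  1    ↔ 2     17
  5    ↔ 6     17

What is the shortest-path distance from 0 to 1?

30

A few of the 0→1 routes:
0 - 3 - 1: 9 + 23 = 32
0 - 3 - 6 - 2 - 1: 9 + 5 + 15 + 17 = 46
0 - 3 - 2 - 1: 9 + 4 + 17 = 30
0 - 3 - 6 - 1: 9 + 5 + 27 = 41
Shortest: 30.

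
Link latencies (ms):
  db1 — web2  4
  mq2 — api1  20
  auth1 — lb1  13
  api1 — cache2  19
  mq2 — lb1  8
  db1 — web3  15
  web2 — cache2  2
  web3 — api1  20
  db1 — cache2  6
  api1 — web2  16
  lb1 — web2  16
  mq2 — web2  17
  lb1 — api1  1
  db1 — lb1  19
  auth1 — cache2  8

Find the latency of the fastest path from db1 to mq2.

Some routes from db1 to mq2:
db1 → lb1 → mq2: 19 + 8 = 27
db1 → cache2 → web2 → mq2: 6 + 2 + 17 = 25
db1 → web2 → mq2: 4 + 17 = 21
Shortest: 21 ms.

21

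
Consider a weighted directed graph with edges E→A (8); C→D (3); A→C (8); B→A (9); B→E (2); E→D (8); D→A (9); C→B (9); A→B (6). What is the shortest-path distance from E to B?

14

Routes from E to B:
E - D - A - C - B: 8 + 9 + 8 + 9 = 34
E - D - A - B: 8 + 9 + 6 = 23
E - A - C - B: 8 + 8 + 9 = 25
E - A - B: 8 + 6 = 14
Best route has total 14.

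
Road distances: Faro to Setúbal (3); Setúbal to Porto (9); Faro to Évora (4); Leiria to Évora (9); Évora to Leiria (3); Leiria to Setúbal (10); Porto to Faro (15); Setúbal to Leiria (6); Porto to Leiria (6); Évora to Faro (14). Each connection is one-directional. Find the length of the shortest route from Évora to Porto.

Paths from Évora to Porto:
Évora → Faro → Setúbal → Porto: 14 + 3 + 9 = 26
Évora → Leiria → Setúbal → Porto: 3 + 10 + 9 = 22
The minimum is 22.

22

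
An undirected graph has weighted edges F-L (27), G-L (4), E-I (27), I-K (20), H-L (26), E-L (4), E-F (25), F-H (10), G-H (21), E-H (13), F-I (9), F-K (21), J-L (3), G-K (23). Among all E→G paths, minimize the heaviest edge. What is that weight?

Comparing a few candidate routes:
E→H→G: max(13, 21) = 21
E→H→F→K→G: max(13, 10, 21, 23) = 23
E→L→G: max(4, 4) = 4
E→F→H→G: max(25, 10, 21) = 25
E→F→K→G: max(25, 21, 23) = 25
E→H→F→I→K→G: max(13, 10, 9, 20, 23) = 23
Smallest bottleneck: 4.

4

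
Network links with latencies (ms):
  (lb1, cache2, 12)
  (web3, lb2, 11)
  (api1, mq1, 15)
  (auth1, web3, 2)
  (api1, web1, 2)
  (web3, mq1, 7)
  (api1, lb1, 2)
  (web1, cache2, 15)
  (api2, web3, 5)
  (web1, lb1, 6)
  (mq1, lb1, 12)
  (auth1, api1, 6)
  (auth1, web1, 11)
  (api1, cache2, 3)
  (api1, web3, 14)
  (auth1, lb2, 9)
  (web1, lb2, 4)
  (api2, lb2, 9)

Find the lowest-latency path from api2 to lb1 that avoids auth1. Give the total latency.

17

A few of the api2→lb1 routes:
api2 - lb2 - web1 - api1 - lb1: 9 + 4 + 2 + 2 = 17
api2 - lb2 - web1 - lb1: 9 + 4 + 6 = 19
api2 - web3 - api1 - lb1: 5 + 14 + 2 = 21
api2 - web3 - mq1 - lb1: 5 + 7 + 12 = 24
The minimum is 17 ms.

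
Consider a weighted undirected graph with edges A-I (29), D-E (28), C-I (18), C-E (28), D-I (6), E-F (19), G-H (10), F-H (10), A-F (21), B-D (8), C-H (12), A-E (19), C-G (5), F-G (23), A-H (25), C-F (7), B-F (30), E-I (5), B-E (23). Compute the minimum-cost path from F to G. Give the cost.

Comparing a few candidate routes:
F -> H -> C -> G: 10 + 12 + 5 = 27
F -> C -> H -> G: 7 + 12 + 10 = 29
F -> G: 23
F -> H -> G: 10 + 10 = 20
F -> C -> G: 7 + 5 = 12
Shortest: 12.

12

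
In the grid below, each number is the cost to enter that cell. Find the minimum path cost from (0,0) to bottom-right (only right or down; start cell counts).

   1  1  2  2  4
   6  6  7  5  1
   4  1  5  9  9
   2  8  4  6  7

Cheapest: r0c0 → r0c1 → r0c2 → r0c3 → r0c4 → r1c4 → r2c4 → r3c4
  1 + 1 + 2 + 2 + 4 + 1 + 9 + 7 = 27

27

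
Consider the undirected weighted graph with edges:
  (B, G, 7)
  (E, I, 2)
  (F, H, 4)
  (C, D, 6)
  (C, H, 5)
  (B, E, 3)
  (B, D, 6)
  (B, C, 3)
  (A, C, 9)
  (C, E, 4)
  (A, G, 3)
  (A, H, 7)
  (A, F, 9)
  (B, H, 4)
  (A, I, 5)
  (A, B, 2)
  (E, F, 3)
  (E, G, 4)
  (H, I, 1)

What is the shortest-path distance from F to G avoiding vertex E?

Checking several routes:
F→A→G: 9 + 3 = 12
F→H→C→B→A→G: 4 + 5 + 3 + 2 + 3 = 17
F→H→B→A→G: 4 + 4 + 2 + 3 = 13
F→H→A→G: 4 + 7 + 3 = 14
F→H→B→G: 4 + 4 + 7 = 15
F→H→I→A→G: 4 + 1 + 5 + 3 = 13
The minimum is 12.

12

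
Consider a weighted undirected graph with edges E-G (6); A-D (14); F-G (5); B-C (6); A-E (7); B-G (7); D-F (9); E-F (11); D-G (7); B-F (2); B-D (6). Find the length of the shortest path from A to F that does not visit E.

Checking several routes:
A→D→B→F: 14 + 6 + 2 = 22
A→D→G→F: 14 + 7 + 5 = 26
A→D→F: 14 + 9 = 23
The minimum is 22.

22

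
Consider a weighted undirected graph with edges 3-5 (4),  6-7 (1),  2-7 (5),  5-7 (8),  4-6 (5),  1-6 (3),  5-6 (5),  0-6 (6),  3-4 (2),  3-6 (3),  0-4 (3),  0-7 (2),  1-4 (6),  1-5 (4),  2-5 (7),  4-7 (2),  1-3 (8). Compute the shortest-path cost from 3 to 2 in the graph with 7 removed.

Comparing a few candidate routes:
3 → 5 → 2: 4 + 7 = 11
3 → 1 → 5 → 2: 8 + 4 + 7 = 19
3 → 6 → 1 → 5 → 2: 3 + 3 + 4 + 7 = 17
3 → 6 → 5 → 2: 3 + 5 + 7 = 15
3 → 4 → 1 → 5 → 2: 2 + 6 + 4 + 7 = 19
Best route has total 11.

11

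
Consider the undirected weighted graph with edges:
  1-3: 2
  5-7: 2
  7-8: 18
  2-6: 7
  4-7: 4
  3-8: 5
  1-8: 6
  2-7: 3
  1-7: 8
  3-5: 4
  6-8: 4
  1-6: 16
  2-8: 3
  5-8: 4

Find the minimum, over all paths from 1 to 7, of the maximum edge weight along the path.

Comparing a few candidate routes:
1 -> 3 -> 8 -> 2 -> 7: max(2, 5, 3, 3) = 5
1 -> 3 -> 8 -> 5 -> 7: max(2, 5, 4, 2) = 5
1 -> 3 -> 5 -> 8 -> 2 -> 7: max(2, 4, 4, 3, 3) = 4
1 -> 8 -> 2 -> 7: max(6, 3, 3) = 6
1 -> 3 -> 5 -> 7: max(2, 4, 2) = 4
The minimum achievable maximum is 4.

4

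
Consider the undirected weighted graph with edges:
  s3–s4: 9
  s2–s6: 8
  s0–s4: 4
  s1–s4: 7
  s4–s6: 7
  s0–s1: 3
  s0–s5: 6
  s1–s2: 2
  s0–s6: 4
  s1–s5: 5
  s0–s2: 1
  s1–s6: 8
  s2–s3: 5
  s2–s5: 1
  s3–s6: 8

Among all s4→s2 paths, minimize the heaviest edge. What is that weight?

A few of the s4→s2 routes:
s4 - s0 - s2: max(4, 1) = 4
s4 - s0 - s1 - s5 - s2: max(4, 3, 5, 1) = 5
s4 - s0 - s1 - s2: max(4, 3, 2) = 4
Best route has worst link 4.

4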